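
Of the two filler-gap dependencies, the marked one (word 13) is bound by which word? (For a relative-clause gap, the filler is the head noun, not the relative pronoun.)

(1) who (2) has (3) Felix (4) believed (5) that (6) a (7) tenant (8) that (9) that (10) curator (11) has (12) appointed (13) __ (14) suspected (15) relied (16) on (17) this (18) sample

7

The marked gap is inside the relative clause, the direct object of "appointed".
Its filler is the head noun "tenant" (via "that"), at word 7.
(The other dependency links word 1 to a gap after word 14.)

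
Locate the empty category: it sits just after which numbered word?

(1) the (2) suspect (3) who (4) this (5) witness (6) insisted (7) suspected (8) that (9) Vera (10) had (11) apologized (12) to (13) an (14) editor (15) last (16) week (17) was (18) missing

The displaced element is "the suspect" (word 2).
It is linked across 1 clause boundary (Ø).
It functions as the subject of "suspected", so the gap sits immediately after word 6 ("insisted").
Base order: This witness insisted the suspect suspected that Vera had apologized to an editor last week.

6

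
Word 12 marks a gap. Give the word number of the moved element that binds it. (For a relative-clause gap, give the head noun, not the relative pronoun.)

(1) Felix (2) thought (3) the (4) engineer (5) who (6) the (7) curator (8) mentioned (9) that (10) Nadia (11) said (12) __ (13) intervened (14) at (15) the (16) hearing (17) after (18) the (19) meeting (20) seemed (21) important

4

The gap at 12 is the subject of "intervened", inside a relative clause.
The relative pronoun is "who" (word 5); it is bound by the head noun immediately before it.
Its filler is the head noun "engineer", at word 4.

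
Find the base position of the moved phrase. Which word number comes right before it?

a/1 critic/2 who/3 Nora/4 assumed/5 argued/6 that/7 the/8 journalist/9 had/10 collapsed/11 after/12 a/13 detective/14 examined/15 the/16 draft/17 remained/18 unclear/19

5

The displaced element is "a critic" (word 2).
It is linked across 1 clause boundary (Ø).
It functions as the subject of "argued", so the gap sits immediately after word 5 ("assumed").
Base order: Nora assumed a critic argued that the journalist had collapsed after a detective examined the draft.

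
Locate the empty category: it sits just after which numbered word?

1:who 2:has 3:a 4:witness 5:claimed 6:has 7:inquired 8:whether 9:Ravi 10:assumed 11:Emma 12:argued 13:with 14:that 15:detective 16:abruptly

The displaced element is "who" (word 1).
It is linked across 1 clause boundary (Ø).
It functions as the subject of "inquired", so the gap sits immediately after word 5 ("claimed").
Base order: A witness has claimed that who has inquired whether Ravi assumed Emma argued with that detective abruptly.

5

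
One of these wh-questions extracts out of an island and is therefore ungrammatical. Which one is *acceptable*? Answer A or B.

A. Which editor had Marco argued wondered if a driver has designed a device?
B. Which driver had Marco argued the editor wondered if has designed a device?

In B, the wh-phrase is extracted from inside a wh-island (introduced by "if"), which blocks movement.
In A, the extraction path crosses only that-complement boundaries, which are transparent.
So A is grammatical.

A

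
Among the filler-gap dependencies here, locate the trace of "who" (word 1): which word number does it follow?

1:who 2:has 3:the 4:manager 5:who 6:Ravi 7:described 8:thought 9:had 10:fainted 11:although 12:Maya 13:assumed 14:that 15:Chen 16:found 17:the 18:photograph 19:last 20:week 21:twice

The displaced element is "who" (word 1).
It is linked across 1 clause boundary (Ø).
It functions as the subject of "fainted", so the gap sits immediately after word 8 ("thought").
Base order: The manager who Ravi described has thought that who had fainted although Maya assumed that Chen found the photograph last week twice.

8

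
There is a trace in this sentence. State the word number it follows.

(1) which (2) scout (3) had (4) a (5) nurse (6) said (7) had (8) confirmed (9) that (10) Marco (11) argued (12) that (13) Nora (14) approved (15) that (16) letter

6

The displaced element is "which scout" (word 2).
It is linked across 1 clause boundary (Ø).
It functions as the subject of "confirmed", so the gap sits immediately after word 6 ("said").
Base order: A nurse had said which scout had confirmed that Marco argued that Nora approved that letter.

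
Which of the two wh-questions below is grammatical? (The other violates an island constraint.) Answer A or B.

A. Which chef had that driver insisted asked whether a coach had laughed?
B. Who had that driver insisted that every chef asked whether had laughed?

In B, the wh-phrase is extracted from inside a wh-island (introduced by "whether"), which blocks movement.
In A, the extraction path crosses only that-complement boundaries, which are transparent.
So A is grammatical.

A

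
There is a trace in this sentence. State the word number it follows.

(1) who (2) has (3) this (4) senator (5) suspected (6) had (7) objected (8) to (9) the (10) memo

The displaced element is "who" (word 1).
It is linked across 1 clause boundary (Ø).
It functions as the subject of "objected", so the gap sits immediately after word 5 ("suspected").
Base order: This senator has suspected who had objected to the memo.

5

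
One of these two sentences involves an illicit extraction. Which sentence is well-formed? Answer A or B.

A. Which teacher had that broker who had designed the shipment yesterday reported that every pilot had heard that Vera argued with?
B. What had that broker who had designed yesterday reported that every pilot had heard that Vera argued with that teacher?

A

In B, the wh-phrase is extracted from inside a complex-NP island (relative clause) (introduced by "who"), which blocks movement.
In A, the extraction path crosses only that-complement boundaries, which are transparent.
So A is grammatical.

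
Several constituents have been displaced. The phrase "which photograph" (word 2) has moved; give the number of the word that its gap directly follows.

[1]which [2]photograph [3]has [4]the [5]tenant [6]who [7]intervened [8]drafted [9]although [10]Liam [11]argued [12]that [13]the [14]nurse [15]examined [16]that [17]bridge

8

The displaced element is "which photograph" (word 2).
It functions as the direct object of "drafted", so the gap sits immediately after word 8 ("drafted").
Base order: The tenant who intervened has drafted which photograph although Liam argued that the nurse examined that bridge.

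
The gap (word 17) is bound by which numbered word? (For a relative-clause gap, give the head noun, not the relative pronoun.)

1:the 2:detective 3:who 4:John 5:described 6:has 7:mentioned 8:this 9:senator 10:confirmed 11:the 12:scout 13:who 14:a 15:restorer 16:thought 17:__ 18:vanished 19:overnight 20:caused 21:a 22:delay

12

The gap at 17 is the subject of "vanished", inside a relative clause.
The relative pronoun is "who" (word 13); it is bound by the head noun immediately before it.
Its filler is the head noun "scout", at word 12.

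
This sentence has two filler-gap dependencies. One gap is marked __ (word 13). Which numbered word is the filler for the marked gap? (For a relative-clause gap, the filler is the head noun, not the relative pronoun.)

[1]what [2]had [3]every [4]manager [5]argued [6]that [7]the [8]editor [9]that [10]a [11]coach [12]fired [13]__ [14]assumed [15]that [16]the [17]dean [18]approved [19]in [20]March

8

The marked gap is inside the relative clause, the direct object of "fired".
Its filler is the head noun "editor" (via "that"), at word 8.
(The other dependency links word 1 to a gap after word 18.)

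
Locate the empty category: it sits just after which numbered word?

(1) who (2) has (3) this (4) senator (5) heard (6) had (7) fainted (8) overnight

The displaced element is "who" (word 1).
It is linked across 1 clause boundary (Ø).
It functions as the subject of "fainted", so the gap sits immediately after word 5 ("heard").
Base order: This senator has heard that who had fainted overnight.

5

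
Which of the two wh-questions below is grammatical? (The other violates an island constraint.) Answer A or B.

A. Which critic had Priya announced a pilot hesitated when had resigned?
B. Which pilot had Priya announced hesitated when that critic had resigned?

B

In A, the wh-phrase is extracted from inside an adjunct island (introduced by "when"), which blocks movement.
In B, the extraction path crosses only that-complement boundaries, which are transparent.
So B is grammatical.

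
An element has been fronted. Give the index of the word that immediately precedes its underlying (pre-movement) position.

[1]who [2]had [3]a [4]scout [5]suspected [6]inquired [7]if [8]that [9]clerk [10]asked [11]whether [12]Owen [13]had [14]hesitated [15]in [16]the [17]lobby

5

The displaced element is "who" (word 1).
It is linked across 1 clause boundary (Ø).
It functions as the subject of "inquired", so the gap sits immediately after word 5 ("suspected").
Base order: A scout had suspected that who inquired if that clerk asked whether Owen had hesitated in the lobby.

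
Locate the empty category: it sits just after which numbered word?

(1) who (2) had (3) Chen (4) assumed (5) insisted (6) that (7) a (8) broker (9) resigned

The displaced element is "who" (word 1).
It is linked across 1 clause boundary (Ø).
It functions as the subject of "insisted", so the gap sits immediately after word 4 ("assumed").
Base order: Chen had assumed that who insisted that a broker resigned.

4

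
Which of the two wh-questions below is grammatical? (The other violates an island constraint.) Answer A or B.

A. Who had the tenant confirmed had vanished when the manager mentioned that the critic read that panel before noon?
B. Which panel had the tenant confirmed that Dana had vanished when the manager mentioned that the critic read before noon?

A

In B, the wh-phrase is extracted from inside an adjunct island (introduced by "when"), which blocks movement.
In A, the extraction path crosses only that-complement boundaries, which are transparent.
So A is grammatical.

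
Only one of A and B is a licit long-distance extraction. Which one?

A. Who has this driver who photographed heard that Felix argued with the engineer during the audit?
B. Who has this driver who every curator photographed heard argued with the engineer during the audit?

B

In A, the wh-phrase is extracted from inside a complex-NP island (relative clause) (introduced by "who"), which blocks movement.
In B, the extraction path crosses only that-complement boundaries, which are transparent.
So B is grammatical.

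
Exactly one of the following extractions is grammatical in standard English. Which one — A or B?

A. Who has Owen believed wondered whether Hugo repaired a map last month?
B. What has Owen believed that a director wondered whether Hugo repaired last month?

In B, the wh-phrase is extracted from inside a wh-island (introduced by "whether"), which blocks movement.
In A, the extraction path crosses only that-complement boundaries, which are transparent.
So A is grammatical.

A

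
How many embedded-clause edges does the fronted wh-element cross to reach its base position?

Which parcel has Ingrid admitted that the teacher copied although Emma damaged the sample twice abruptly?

"which parcel" is extracted from the object of "copied".
Boundaries crossed, outermost first: [that] — 1 in total.

1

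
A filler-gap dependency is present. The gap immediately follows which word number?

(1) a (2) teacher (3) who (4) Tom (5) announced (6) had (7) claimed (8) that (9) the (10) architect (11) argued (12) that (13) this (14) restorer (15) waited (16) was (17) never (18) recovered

The displaced element is "a teacher" (word 2).
It is linked across 1 clause boundary (Ø).
It functions as the subject of "claimed", so the gap sits immediately after word 5 ("announced").
Base order: Tom announced that a teacher had claimed that the architect argued that this restorer waited.

5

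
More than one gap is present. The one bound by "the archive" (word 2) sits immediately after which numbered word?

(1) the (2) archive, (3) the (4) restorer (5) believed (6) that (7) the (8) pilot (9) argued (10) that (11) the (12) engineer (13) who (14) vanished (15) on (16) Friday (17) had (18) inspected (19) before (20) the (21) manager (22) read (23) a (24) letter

The displaced element is "the archive" (word 2).
It is linked across 2 clause boundaries (that → that).
It functions as the direct object of "inspected", so the gap sits immediately after word 18 ("inspected").
Base order: The restorer believed that the pilot argued that the engineer who vanished on Friday had inspected the archive before the manager read a letter.

18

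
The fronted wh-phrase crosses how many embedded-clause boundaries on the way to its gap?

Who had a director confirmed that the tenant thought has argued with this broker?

2

"who" is extracted from the subject of "argued".
Boundaries crossed, outermost first: [that], [Ø] — 2 in total.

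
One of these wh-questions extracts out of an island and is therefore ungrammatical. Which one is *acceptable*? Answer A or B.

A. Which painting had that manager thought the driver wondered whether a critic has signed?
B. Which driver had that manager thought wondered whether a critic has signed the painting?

In A, the wh-phrase is extracted from inside a wh-island (introduced by "whether"), which blocks movement.
In B, the extraction path crosses only that-complement boundaries, which are transparent.
So B is grammatical.

B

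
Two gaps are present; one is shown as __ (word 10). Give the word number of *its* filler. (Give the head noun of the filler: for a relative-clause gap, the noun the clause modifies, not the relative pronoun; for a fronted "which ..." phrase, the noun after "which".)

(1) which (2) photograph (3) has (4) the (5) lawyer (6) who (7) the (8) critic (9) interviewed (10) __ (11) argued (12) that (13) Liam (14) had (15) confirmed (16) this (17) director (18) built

The marked gap is inside the relative clause, the direct object of "interviewed".
Its filler is the head noun "lawyer" (via "who"), at word 5.
(The other dependency links word 2 to a gap after word 18.)

5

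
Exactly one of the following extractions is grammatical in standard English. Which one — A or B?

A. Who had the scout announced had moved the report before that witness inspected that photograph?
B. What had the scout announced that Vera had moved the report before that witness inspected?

In B, the wh-phrase is extracted from inside an adjunct island (introduced by "before"), which blocks movement.
In A, the extraction path crosses only that-complement boundaries, which are transparent.
So A is grammatical.

A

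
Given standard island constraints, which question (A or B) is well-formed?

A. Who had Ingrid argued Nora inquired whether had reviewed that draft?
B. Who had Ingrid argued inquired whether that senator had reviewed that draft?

B

In A, the wh-phrase is extracted from inside a wh-island (introduced by "whether"), which blocks movement.
In B, the extraction path crosses only that-complement boundaries, which are transparent.
So B is grammatical.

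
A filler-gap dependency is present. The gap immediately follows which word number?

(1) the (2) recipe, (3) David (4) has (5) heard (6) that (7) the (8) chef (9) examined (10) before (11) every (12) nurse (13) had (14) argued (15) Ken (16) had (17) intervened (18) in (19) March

The displaced element is "the recipe" (word 2).
It is linked across 1 clause boundary (that).
It functions as the direct object of "examined", so the gap sits immediately after word 9 ("examined").
Base order: David has heard that the chef examined the recipe before every nurse had argued Ken had intervened in March.

9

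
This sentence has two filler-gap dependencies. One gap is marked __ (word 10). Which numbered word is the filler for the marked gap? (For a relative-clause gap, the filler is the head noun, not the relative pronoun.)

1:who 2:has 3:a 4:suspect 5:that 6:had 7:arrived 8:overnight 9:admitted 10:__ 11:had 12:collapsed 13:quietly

The marked gap is the subject of "collapsed".
Its filler is the fronted wh-phrase "who", at word 1.
(The other dependency links word 4 to a gap after word 5.)

1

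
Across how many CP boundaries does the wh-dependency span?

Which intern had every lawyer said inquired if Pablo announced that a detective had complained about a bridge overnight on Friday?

"which intern" is extracted from the subject of "inquired".
Boundaries crossed, outermost first: [Ø] — 1 in total.

1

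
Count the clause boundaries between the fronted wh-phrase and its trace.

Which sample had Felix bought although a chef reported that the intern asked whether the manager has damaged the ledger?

0

"which sample" originates inside the matrix clause — no clause boundary is crossed.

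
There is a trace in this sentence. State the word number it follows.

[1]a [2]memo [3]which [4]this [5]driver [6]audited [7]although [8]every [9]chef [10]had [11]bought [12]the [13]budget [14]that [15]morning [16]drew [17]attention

The displaced element is "a memo" (word 2).
It functions as the direct object of "audited", so the gap sits immediately after word 6 ("audited").
Base order: This driver audited a memo although every chef had bought the budget that morning.

6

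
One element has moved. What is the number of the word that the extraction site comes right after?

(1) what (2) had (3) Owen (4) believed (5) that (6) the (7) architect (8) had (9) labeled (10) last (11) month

9

The displaced element is "what" (word 1).
It is linked across 1 clause boundary (that).
It functions as the direct object of "labeled", so the gap sits immediately after word 9 ("labeled").
Base order: Owen had believed that the architect had labeled what last month.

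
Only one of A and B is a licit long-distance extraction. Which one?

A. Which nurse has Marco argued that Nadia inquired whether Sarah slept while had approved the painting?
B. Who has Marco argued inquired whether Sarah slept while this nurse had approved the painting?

B

In A, the wh-phrase is extracted from inside a wh-island (introduced by "whether"), which blocks movement.
In B, the extraction path crosses only that-complement boundaries, which are transparent.
So B is grammatical.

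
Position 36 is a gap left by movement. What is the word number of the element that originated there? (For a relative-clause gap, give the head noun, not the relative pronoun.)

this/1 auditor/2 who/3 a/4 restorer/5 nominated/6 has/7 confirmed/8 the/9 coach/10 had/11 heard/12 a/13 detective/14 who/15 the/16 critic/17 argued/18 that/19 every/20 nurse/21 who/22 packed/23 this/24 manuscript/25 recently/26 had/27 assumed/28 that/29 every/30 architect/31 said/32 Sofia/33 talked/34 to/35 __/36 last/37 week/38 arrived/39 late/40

14

The gap at 36 is the prepositional object of "talked", inside a relative clause.
The relative pronoun is "who" (word 15); it is bound by the head noun immediately before it.
Its filler is the head noun "detective", at word 14.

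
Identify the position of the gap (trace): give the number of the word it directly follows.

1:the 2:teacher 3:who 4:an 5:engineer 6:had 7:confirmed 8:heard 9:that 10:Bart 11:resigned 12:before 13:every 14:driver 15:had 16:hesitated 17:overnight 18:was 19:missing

The displaced element is "the teacher" (word 2).
It is linked across 1 clause boundary (Ø).
It functions as the subject of "heard", so the gap sits immediately after word 7 ("confirmed").
Base order: An engineer had confirmed that the teacher heard that Bart resigned before every driver had hesitated overnight.

7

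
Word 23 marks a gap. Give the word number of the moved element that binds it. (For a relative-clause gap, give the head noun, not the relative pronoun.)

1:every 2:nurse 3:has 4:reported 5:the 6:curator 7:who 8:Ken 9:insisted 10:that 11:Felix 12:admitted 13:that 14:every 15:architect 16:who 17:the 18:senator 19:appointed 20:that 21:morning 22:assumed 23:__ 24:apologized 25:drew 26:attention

6

The gap at 23 is the subject of "apologized", inside a relative clause.
The relative pronoun is "who" (word 7); it is bound by the head noun immediately before it.
Its filler is the head noun "curator", at word 6.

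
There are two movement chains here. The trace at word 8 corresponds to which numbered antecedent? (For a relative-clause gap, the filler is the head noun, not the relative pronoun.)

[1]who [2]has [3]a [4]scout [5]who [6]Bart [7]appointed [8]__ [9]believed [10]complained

The marked gap is inside the relative clause, the direct object of "appointed".
Its filler is the head noun "scout" (via "who"), at word 4.
(The other dependency links word 1 to a gap after word 9.)

4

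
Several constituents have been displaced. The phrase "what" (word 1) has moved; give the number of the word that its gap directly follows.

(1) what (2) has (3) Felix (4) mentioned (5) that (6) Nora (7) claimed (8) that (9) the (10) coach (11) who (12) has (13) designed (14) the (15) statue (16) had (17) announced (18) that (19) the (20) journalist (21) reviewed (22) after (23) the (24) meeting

21

The displaced element is "what" (word 1).
It is linked across 3 clause boundaries (that → that → that).
It functions as the direct object of "reviewed", so the gap sits immediately after word 21 ("reviewed").
Base order: Felix has mentioned that Nora claimed that the coach who has designed the statue had announced that the journalist reviewed what after the meeting.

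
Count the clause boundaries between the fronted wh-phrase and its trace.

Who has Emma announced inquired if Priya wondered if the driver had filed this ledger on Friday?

1

"who" is extracted from the subject of "inquired".
Boundaries crossed, outermost first: [Ø] — 1 in total.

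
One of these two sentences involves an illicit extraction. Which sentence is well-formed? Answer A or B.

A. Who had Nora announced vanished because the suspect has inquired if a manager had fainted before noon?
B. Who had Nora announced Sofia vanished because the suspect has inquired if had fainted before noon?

In B, the wh-phrase is extracted from inside an adjunct island (introduced by "because"), which blocks movement.
In A, the extraction path crosses only that-complement boundaries, which are transparent.
So A is grammatical.

A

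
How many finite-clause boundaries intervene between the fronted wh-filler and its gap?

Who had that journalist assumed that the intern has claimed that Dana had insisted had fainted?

"who" is extracted from the subject of "fainted".
Boundaries crossed, outermost first: [that], [that], [Ø] — 3 in total.

3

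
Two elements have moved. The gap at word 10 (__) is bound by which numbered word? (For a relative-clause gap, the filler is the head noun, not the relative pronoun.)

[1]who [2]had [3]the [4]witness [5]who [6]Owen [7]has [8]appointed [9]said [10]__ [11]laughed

1

The marked gap is the subject of "laughed".
Its filler is the fronted wh-phrase "who", at word 1.
(The other dependency links word 4 to a gap after word 8.)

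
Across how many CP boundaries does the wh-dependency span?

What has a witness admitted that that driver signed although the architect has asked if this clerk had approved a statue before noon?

1

"what" is extracted from the object of "signed".
Boundaries crossed, outermost first: [that] — 1 in total.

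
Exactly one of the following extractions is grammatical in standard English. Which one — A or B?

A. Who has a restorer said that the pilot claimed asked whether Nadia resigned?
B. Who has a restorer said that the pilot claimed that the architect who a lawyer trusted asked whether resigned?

In B, the wh-phrase is extracted from inside a wh-island (introduced by "whether"), which blocks movement.
In A, the extraction path crosses only that-complement boundaries, which are transparent.
So A is grammatical.

A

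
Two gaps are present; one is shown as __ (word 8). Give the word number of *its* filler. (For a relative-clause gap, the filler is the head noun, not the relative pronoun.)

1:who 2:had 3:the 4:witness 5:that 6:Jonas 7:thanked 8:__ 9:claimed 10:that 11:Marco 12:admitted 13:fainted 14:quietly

4

The marked gap is inside the relative clause, the direct object of "thanked".
Its filler is the head noun "witness" (via "that"), at word 4.
(The other dependency links word 1 to a gap after word 12.)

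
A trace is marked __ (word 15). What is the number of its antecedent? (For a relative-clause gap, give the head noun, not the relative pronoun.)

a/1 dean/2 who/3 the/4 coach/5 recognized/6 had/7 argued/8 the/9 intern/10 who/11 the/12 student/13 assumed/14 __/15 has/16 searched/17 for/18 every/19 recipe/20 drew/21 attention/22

10

The gap at 15 is the subject of "searched", inside a relative clause.
The relative pronoun is "who" (word 11); it is bound by the head noun immediately before it.
Its filler is the head noun "intern", at word 10.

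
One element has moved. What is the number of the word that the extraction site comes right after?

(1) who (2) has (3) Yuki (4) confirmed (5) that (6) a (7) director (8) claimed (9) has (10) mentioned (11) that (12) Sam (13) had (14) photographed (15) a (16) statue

8

The displaced element is "who" (word 1).
It is linked across 2 clause boundaries (that → Ø).
It functions as the subject of "mentioned", so the gap sits immediately after word 8 ("claimed").
Base order: Yuki has confirmed that a director claimed that who has mentioned that Sam had photographed a statue.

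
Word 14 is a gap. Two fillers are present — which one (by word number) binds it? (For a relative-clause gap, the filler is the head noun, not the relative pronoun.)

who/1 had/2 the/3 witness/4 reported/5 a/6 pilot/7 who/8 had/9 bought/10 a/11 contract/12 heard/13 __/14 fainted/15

1

The marked gap is the subject of "fainted".
Its filler is the fronted wh-phrase "who", at word 1.
(The other dependency links word 7 to a gap after word 8.)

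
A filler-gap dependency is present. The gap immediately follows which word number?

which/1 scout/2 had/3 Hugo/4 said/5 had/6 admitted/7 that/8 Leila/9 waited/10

The displaced element is "which scout" (word 2).
It is linked across 1 clause boundary (Ø).
It functions as the subject of "admitted", so the gap sits immediately after word 5 ("said").
Base order: Hugo had said that which scout had admitted that Leila waited.

5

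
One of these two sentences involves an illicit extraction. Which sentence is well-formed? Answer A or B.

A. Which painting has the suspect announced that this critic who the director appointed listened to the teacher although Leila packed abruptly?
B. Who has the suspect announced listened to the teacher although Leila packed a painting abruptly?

B

In A, the wh-phrase is extracted from inside an adjunct island (introduced by "although"), which blocks movement.
In B, the extraction path crosses only that-complement boundaries, which are transparent.
So B is grammatical.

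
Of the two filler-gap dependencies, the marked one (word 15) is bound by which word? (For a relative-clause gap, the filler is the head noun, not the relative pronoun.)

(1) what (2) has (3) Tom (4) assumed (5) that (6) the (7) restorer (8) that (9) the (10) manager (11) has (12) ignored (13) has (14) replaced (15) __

The marked gap is the direct object of "replaced".
Its filler is the fronted wh-phrase "what", at word 1.
(The other dependency links word 7 to a gap after word 12.)

1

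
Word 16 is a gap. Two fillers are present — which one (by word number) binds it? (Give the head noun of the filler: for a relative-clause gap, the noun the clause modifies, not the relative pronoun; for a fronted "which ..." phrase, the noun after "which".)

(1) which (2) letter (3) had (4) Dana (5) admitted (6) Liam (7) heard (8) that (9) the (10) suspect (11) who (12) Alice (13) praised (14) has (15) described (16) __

2

The marked gap is the direct object of "described".
Its filler is the fronted wh-phrase "which letter", at word 2.
(The other dependency links word 10 to a gap after word 13.)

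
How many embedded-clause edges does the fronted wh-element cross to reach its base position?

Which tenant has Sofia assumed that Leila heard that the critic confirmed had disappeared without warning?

"which tenant" is extracted from the subject of "disappeared".
Boundaries crossed, outermost first: [that], [that], [Ø] — 3 in total.

3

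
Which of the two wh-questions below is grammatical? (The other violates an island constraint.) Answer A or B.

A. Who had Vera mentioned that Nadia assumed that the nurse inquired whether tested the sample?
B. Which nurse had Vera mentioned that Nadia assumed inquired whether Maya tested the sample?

In A, the wh-phrase is extracted from inside a wh-island (introduced by "whether"), which blocks movement.
In B, the extraction path crosses only that-complement boundaries, which are transparent.
So B is grammatical.

B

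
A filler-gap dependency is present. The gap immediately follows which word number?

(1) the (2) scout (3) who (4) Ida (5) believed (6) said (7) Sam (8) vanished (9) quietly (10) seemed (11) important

The displaced element is "the scout" (word 2).
It is linked across 1 clause boundary (Ø).
It functions as the subject of "said", so the gap sits immediately after word 5 ("believed").
Base order: Ida believed that the scout said Sam vanished quietly.

5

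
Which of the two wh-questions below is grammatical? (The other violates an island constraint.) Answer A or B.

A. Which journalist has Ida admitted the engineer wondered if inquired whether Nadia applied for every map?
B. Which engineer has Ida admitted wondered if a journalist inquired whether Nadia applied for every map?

B

In A, the wh-phrase is extracted from inside a wh-island (introduced by "if"), which blocks movement.
In B, the extraction path crosses only that-complement boundaries, which are transparent.
So B is grammatical.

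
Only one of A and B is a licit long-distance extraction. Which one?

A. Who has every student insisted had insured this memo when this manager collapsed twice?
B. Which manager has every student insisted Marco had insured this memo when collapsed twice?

In B, the wh-phrase is extracted from inside an adjunct island (introduced by "when"), which blocks movement.
In A, the extraction path crosses only that-complement boundaries, which are transparent.
So A is grammatical.

A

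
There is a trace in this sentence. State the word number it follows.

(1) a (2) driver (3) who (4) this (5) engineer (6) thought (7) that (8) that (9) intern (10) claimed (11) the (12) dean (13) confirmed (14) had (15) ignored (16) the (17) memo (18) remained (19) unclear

The displaced element is "a driver" (word 2).
It is linked across 3 clause boundaries (that → Ø → Ø).
It functions as the subject of "ignored", so the gap sits immediately after word 13 ("confirmed").
Base order: This engineer thought that that intern claimed the dean confirmed that a driver had ignored the memo.

13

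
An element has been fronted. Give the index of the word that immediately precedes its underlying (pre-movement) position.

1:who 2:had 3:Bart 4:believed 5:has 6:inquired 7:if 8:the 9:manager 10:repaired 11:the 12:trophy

The displaced element is "who" (word 1).
It is linked across 1 clause boundary (Ø).
It functions as the subject of "inquired", so the gap sits immediately after word 4 ("believed").
Base order: Bart had believed who has inquired if the manager repaired the trophy.

4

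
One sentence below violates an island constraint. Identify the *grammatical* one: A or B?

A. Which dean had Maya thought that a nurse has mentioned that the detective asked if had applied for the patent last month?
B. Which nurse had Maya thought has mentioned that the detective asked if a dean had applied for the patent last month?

B

In A, the wh-phrase is extracted from inside a wh-island (introduced by "if"), which blocks movement.
In B, the extraction path crosses only that-complement boundaries, which are transparent.
So B is grammatical.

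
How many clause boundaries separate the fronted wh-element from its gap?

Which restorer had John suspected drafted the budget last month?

1

"which restorer" is extracted from the subject of "drafted".
Boundaries crossed, outermost first: [Ø] — 1 in total.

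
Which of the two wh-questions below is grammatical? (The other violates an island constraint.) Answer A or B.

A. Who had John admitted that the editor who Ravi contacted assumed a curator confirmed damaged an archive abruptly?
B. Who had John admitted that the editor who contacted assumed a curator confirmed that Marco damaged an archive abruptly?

In B, the wh-phrase is extracted from inside a complex-NP island (relative clause) (introduced by "who"), which blocks movement.
In A, the extraction path crosses only that-complement boundaries, which are transparent.
So A is grammatical.

A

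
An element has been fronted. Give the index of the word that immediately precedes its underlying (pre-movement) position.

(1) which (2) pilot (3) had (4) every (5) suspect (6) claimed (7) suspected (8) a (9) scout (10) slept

6

The displaced element is "which pilot" (word 2).
It is linked across 1 clause boundary (Ø).
It functions as the subject of "suspected", so the gap sits immediately after word 6 ("claimed").
Base order: Every suspect had claimed that which pilot suspected a scout slept.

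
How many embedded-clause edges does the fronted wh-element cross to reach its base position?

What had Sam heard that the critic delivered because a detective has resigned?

"what" is extracted from the object of "delivered".
Boundaries crossed, outermost first: [that] — 1 in total.

1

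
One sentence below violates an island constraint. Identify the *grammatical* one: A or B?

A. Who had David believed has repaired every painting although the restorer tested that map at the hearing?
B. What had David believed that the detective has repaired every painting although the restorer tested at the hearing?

In B, the wh-phrase is extracted from inside an adjunct island (introduced by "although"), which blocks movement.
In A, the extraction path crosses only that-complement boundaries, which are transparent.
So A is grammatical.

A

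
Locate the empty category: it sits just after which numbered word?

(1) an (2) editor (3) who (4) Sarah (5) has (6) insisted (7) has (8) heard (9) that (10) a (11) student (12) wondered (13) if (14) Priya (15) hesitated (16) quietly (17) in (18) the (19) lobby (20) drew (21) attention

The displaced element is "an editor" (word 2).
It is linked across 1 clause boundary (Ø).
It functions as the subject of "heard", so the gap sits immediately after word 6 ("insisted").
Base order: Sarah has insisted that an editor has heard that a student wondered if Priya hesitated quietly in the lobby.

6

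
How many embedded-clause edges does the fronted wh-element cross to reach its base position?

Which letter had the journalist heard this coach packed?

"which letter" is extracted from the object of "packed".
Boundaries crossed, outermost first: [Ø] — 1 in total.

1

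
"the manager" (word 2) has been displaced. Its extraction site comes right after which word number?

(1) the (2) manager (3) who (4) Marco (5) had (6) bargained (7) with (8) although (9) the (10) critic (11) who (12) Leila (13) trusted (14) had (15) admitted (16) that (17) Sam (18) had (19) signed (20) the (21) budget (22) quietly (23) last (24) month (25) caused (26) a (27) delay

7

The displaced element is "the manager" (word 2).
It functions as the object of the preposition "with" of "bargained", so the gap sits immediately after word 7 ("with").
Base order: Marco had bargained with the manager although the critic who Leila trusted had admitted that Sam had signed the budget quietly last month.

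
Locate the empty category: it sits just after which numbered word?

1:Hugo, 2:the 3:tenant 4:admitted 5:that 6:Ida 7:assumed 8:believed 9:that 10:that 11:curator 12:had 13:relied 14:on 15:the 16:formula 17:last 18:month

The displaced element is "Hugo" (word 1).
It is linked across 2 clause boundaries (that → Ø).
It functions as the subject of "believed", so the gap sits immediately after word 7 ("assumed").
Base order: The tenant admitted that Ida assumed that Hugo believed that that curator had relied on the formula last month.

7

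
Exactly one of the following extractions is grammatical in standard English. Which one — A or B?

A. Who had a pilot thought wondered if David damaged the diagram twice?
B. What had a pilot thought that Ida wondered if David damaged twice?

A

In B, the wh-phrase is extracted from inside a wh-island (introduced by "if"), which blocks movement.
In A, the extraction path crosses only that-complement boundaries, which are transparent.
So A is grammatical.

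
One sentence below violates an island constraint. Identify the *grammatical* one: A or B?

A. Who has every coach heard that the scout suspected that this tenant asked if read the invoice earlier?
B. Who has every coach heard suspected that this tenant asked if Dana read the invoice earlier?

In A, the wh-phrase is extracted from inside a wh-island (introduced by "if"), which blocks movement.
In B, the extraction path crosses only that-complement boundaries, which are transparent.
So B is grammatical.

B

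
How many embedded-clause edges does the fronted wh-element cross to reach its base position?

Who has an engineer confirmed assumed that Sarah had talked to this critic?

1

"who" is extracted from the subject of "assumed".
Boundaries crossed, outermost first: [Ø] — 1 in total.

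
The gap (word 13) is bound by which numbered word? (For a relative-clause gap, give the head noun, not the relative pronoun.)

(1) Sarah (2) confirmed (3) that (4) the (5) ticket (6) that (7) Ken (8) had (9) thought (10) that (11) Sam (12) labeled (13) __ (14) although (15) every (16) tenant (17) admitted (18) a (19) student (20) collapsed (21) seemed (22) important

The gap at 13 is the object of "labeled", inside a relative clause.
The relative pronoun is "that" (word 6); it is bound by the head noun immediately before it.
Its filler is the head noun "ticket", at word 5.

5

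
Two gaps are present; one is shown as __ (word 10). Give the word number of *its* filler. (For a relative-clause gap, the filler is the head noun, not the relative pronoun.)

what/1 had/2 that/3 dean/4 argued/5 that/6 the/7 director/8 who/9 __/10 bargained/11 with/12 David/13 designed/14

The marked gap is inside the relative clause, the subject of "bargained".
Its filler is the head noun "director" (via "who"), at word 8.
(The other dependency links word 1 to a gap after word 14.)

8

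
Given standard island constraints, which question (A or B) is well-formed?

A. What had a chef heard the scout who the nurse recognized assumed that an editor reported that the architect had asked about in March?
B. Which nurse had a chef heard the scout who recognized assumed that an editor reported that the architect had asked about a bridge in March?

A

In B, the wh-phrase is extracted from inside a complex-NP island (relative clause) (introduced by "who"), which blocks movement.
In A, the extraction path crosses only that-complement boundaries, which are transparent.
So A is grammatical.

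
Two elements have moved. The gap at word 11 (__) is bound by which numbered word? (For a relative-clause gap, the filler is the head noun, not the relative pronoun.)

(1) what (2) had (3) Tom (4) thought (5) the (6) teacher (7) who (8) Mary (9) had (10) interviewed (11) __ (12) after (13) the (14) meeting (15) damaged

6

The marked gap is inside the relative clause, the direct object of "interviewed".
Its filler is the head noun "teacher" (via "who"), at word 6.
(The other dependency links word 1 to a gap after word 15.)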